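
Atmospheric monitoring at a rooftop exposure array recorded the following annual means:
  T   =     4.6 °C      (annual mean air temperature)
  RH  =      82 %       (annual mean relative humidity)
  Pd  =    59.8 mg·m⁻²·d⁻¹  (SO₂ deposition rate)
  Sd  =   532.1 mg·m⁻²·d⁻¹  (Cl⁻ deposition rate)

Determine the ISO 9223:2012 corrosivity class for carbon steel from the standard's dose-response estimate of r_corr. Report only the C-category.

carbon steel: temperature factor f = +0.150·(-5.4) = -0.8100
  SO₂ term: 1.77·59.8^0.52·exp(0.02·82-0.8100) = 34.07
  Cl⁻ term: 0.102·532.1^0.62·exp(0.033·82+0.04·4.6) = 89.91
  r_corr = 34.07 + 89.91 = 124 μm/a
124 μm/a falls in (80, 200] for carbon steel → category C5

C5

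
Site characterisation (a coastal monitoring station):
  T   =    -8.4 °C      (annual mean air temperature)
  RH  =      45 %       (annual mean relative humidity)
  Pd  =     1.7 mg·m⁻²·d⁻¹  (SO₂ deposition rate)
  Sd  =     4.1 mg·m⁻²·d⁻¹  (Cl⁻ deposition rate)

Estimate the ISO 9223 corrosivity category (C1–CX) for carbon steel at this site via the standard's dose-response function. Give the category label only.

C1

carbon steel: f(T) = +0.150·(T−10) [T≤10 °C] = -2.7600
  Pd branch = 1.77·Pd^0.52·e^(0.02·RH+f) = 0.3631 μm/a
  Sd branch = 0.102·Sd^0.62·e^(0.033·RH+0.04·T) = 0.7718 μm/a
  r_corr = 0.3631 + 0.7718 = 1.135 μm/a
1.13 μm/a falls in (0, 1.3] for carbon steel → category C1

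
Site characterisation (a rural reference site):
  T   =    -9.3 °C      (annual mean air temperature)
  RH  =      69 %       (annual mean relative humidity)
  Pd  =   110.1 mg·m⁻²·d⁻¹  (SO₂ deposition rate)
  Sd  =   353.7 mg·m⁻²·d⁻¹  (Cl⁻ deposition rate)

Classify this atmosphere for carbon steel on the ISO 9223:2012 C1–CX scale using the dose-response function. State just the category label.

carbon steel: temperature factor f = +0.150·(-19.3) = -2.8950
  Pd branch = 1.77·Pd^0.52·e^(0.02·RH+f) = 4.485 μm/a
  Sd branch = 0.102·Sd^0.62·e^(0.033·RH+0.04·T) = 26.07 μm/a
  r_corr = 4.485 + 26.07 = 30.55 μm/a
Category bounds: 25…50 μm/a bracket r_corr ⇒ C3

C3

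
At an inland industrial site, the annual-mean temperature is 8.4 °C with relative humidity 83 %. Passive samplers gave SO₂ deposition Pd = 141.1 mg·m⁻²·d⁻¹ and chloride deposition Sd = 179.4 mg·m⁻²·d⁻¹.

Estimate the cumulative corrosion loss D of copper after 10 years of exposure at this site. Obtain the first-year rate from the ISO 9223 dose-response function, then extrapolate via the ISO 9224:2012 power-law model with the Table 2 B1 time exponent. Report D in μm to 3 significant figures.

copper: f(T) = +0.126·(T−10) [T≤10 °C] = -0.2016
  SO₂ term: 0.0053·141.1^0.26·exp(0.059·83-0.2016) = 2.101
  Cl⁻ term: 0.01025·179.4^0.27·exp(0.036·83+0.049·8.4) = 1.246
  sum: 2.101 + 1.246 → r_corr = 3.347 μm/a
Power-law: D(10) = r_corr · 10^0.667
  D(10) = 3.347 × 10^0.667 = 3.347 × 4.645 = 15.55 μm

D(10) = 15.5 μm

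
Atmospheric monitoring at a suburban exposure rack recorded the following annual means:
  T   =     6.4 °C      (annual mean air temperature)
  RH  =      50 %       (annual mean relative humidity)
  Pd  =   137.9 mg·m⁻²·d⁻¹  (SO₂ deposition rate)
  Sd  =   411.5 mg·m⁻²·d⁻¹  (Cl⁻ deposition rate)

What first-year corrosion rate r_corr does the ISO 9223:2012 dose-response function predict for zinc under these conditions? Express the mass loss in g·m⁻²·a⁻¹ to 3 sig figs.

zinc: f(T) = +0.038·(T−10) [T≤10 °C] = -0.1368
  sulphur-dioxide contribution → 0.9805 μm/a
  chloride contribution → 1.391 μm/a
  ⇒ r_corr(zinc) = 2.371 μm/a
Convert to mass loss: 2.371 μm/a × 7.14 g/cm³ = 16.93 g·m⁻²·a⁻¹

r_corr = 16.9 g·m⁻²·a⁻¹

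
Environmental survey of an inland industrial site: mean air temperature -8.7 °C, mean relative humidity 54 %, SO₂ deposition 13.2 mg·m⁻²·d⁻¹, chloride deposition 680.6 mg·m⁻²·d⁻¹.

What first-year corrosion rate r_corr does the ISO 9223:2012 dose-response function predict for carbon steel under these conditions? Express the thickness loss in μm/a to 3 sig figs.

carbon steel: T≤10 °C ⇒ hinge +0.150·(-8.7−10) = -2.8050
  sulphur-dioxide contribution → 1.206 μm/a
  chloride contribution → 24.42 μm/a
  total first-year rate 25.63 μm/a

r_corr = 25.6 μm/a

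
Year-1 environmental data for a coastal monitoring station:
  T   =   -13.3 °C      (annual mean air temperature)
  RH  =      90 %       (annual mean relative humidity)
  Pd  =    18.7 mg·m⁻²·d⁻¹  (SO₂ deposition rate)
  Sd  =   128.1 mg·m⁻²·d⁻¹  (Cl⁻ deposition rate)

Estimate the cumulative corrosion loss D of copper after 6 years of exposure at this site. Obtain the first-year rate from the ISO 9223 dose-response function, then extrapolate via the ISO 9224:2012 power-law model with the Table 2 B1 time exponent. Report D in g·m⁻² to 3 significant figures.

D(6) = 18.6 g·m⁻²

copper: temperature factor f = +0.126·(-23.3) = -2.9358
  sulphur-dioxide contribution → 0.1219 μm/a
  chloride contribution → 0.5056 μm/a
  total first-year rate 0.6276 μm/a
ISO 9224: D(t) = r_corr · t^b with b = 0.667 (copper, B1)
  D(6) = 0.6276 × 6^0.667 = 0.6276 × 3.304 = 2.073 μm
  Mass loss = 2.073 μm × 8.96 g/cm³ = 18.58 g·m⁻²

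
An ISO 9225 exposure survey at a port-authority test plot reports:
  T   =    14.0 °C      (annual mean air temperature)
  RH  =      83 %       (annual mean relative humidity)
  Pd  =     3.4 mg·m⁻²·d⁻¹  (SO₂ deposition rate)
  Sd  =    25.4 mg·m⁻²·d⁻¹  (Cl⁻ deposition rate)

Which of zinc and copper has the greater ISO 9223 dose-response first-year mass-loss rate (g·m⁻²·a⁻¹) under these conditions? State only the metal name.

zinc: f(T) = -0.071·(T−10) [T>10 °C] = -0.2840
  sulphur-dioxide contribution → 0.7572 μm/a
  chloride contribution → 0.7063 μm/a
  ⇒ r_corr(zinc) = 1.464 μm/a
  mass loss = 1.464 μm/a × 7.14 g/cm³ = 10.45 g·m⁻²·a⁻¹
copper: f(T) = -0.080·(T−10) [T>10 °C] = -0.3200
  sulphur-dioxide contribution → 0.7083 μm/a
  chloride contribution → 0.9674 μm/a
  ⇒ r_corr(copper) = 1.676 μm/a
  mass loss = 1.676 μm/a × 8.96 g/cm³ = 15.01 g·m⁻²·a⁻¹
Ordering by g·m⁻²·a⁻¹: copper (15) > zinc (10.4)

copper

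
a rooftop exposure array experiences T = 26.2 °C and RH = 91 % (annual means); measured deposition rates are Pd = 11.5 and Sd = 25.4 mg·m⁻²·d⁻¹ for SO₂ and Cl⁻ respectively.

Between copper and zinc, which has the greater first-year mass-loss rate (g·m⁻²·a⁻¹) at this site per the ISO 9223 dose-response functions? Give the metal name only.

copper: temperature factor f = -0.080·(16.2) = -1.2960
  Pd branch = 0.0053·Pd^0.26·e^(0.059·RH+f) = 0.5874 μm/a
  Cl⁻ term: 0.01025·25.4^0.27·exp(0.036·91+0.049·26.2) = 2.346
  sum: 0.5874 + 2.346 → r_corr = 2.933 μm/a
  mass loss = 2.933 μm/a × 8.96 g/cm³ = 26.28 g·m⁻²·a⁻¹
zinc: T>10 °C ⇒ hinge -0.071·(26.2−10) = -1.1502
  SO₂ term: 0.0129·11.5^0.44·exp(0.046·91-1.1502) = 0.7866
  Sd branch = 0.0175·Sd^0.57·e^(0.008·RH+0.085·T) = 2.124 μm/a
  r_corr = 0.7866 + 2.124 = 2.91 μm/a
  mass loss = 2.91 μm/a × 7.14 g/cm³ = 20.78 g·m⁻²·a⁻¹
Ordering by g·m⁻²·a⁻¹: copper (26.3) > zinc (20.8)

copper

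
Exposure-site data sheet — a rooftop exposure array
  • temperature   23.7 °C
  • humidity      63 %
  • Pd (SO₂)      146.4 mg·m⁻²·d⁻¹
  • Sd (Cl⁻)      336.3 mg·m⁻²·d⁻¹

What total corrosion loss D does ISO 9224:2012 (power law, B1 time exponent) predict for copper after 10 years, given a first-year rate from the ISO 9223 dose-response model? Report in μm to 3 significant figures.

copper: f(T) = -0.080·(T−10) [T>10 °C] = -1.0960
  Pd branch = 0.0053·Pd^0.26·e^(0.059·RH+f) = 0.2664 μm/a
  Cl⁻ term: 0.01025·336.3^0.27·exp(0.036·63+0.049·23.7) = 1.521
  r_corr = 0.2664 + 1.521 = 1.788 μm/a
ISO 9224: D(t) = r_corr · t^b with b = 0.667 (copper, B1)
  D(10) = 1.788 × 10^0.667 = 1.788 × 4.645 = 8.305 μm

D(10) = 8.31 μm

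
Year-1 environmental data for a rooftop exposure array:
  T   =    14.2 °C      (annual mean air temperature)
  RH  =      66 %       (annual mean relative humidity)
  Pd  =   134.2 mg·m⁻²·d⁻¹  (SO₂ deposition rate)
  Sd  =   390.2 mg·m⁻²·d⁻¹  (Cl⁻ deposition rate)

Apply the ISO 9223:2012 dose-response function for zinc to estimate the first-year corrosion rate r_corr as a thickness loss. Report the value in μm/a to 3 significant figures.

r_corr = 4.70 μm/a

zinc: temperature factor f = -0.071·(4.2) = -0.2982
  Pd branch = 0.0129·Pd^0.44·e^(0.046·RH+f) = 1.721 μm/a
  Cl⁻ term: 0.0175·390.2^0.57·exp(0.008·66+0.085·14.2) = 2.976
  r_corr = 1.721 + 2.976 = 4.697 μm/a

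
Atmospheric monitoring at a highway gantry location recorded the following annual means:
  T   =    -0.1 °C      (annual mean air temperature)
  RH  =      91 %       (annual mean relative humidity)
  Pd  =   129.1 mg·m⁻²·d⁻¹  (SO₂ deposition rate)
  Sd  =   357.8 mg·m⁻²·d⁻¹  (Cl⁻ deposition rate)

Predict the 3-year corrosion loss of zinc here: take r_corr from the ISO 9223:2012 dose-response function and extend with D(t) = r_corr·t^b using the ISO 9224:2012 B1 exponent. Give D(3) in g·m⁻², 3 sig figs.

D(3) = 103 g·m⁻²

zinc: temperature factor f = +0.038·(-10.1) = -0.3838
  Pd branch = 0.0129·Pd^0.44·e^(0.046·RH+f) = 4.905 μm/a
  Sd branch = 0.0175·Sd^0.57·e^(0.008·RH+0.085·T) = 1.026 μm/a
  r_corr = 4.905 + 1.026 = 5.931 μm/a
ISO 9224: D(t) = r_corr · t^b with b = 0.813 (zinc, B1)
  D(3) = 5.931 × 3^0.813 = 5.931 × 2.443 = 14.49 μm
  Mass loss = 14.49 μm × 7.14 g/cm³ = 103.5 g·m⁻²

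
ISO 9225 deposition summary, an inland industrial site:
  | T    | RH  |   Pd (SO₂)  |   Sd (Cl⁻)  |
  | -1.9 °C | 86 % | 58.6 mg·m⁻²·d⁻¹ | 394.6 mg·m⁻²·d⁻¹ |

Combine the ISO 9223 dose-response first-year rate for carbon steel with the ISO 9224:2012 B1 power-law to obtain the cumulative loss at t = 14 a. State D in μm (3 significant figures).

D(14) = 316 μm

carbon steel: f(T) = +0.150·(T−10) [T≤10 °C] = -1.7850
  Pd branch = 1.77·Pd^0.52·e^(0.02·RH+f) = 13.77 μm/a
  Cl⁻ term: 0.102·394.6^0.62·exp(0.033·86+0.04·-1.9) = 65.73
  r_corr = 13.77 + 65.73 = 79.5 μm/a
ISO 9224: D(t) = r_corr · t^b with b = 0.523 (carbon steel, B1)
  D(14) = 79.5 × 14^0.523 = 79.5 × 3.976 = 316.1 μm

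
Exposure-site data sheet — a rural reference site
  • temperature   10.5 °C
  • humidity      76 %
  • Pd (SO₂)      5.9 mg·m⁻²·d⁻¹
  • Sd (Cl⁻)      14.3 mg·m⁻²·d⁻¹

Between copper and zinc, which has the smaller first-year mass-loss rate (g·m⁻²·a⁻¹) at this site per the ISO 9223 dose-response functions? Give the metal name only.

zinc

copper: T>10 °C ⇒ hinge -0.080·(10.5−10) = -0.0400
  Pd branch = 0.0053·Pd^0.26·e^(0.059·RH+f) = 0.7157 μm/a
  Cl⁻ term: 0.01025·14.3^0.27·exp(0.036·76+0.049·10.5) = 0.5424
  r_corr = 0.7157 + 0.5424 = 1.258 μm/a
  mass loss = 1.258 μm/a × 8.96 g/cm³ = 11.27 g·m⁻²·a⁻¹
zinc: f(T) = -0.071·(T−10) [T>10 °C] = -0.0355
  SO₂ term: 0.0129·5.9^0.44·exp(0.046·76-0.0355) = 0.8967
  Cl⁻ term: 0.0175·14.3^0.57·exp(0.008·76+0.085·10.5) = 0.3575
  r_corr = 0.8967 + 0.3575 = 1.254 μm/a
  mass loss = 1.254 μm/a × 7.14 g/cm³ = 8.955 g·m⁻²·a⁻¹
Ordering by g·m⁻²·a⁻¹: copper (11.3) > zinc (8.95)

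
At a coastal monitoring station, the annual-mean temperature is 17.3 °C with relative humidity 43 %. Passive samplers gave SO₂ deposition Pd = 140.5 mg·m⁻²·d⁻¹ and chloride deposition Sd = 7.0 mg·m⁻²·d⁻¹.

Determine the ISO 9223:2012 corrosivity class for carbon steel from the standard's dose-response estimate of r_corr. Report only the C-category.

carbon steel: T>10 °C ⇒ hinge -0.054·(17.3−10) = -0.3942
  SO₂ term: 1.77·140.5^0.52·exp(0.02·43-0.3942) = 36.9
  Sd branch = 0.102·Sd^0.62·e^(0.033·RH+0.04·T) = 2.814 μm/a
  r_corr = 36.9 + 2.814 = 39.72 μm/a
39.7 μm/a falls in (25, 50] for carbon steel → category C3

C3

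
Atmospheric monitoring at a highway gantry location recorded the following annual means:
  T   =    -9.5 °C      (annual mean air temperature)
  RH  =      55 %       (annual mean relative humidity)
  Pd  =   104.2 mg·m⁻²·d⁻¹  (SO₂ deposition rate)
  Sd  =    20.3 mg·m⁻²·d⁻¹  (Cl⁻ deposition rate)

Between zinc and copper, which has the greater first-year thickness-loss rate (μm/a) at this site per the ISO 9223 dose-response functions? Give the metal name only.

zinc: temperature factor f = +0.038·(-19.5) = -0.7410
  SO₂ term: 0.0129·104.2^0.44·exp(0.046·55-0.7410) = 0.5962
  Sd branch = 0.0175·Sd^0.57·e^(0.008·RH+0.085·T) = 0.06741 μm/a
  sum: 0.5962 + 0.06741 → r_corr = 0.6636 μm/a
copper: temperature factor f = +0.126·(-19.5) = -2.4570
  Pd branch = 0.0053·Pd^0.26·e^(0.059·RH+f) = 0.03901 μm/a
  Sd branch = 0.01025·Sd^0.27·e^(0.036·RH+0.049·T) = 0.1051 μm/a
  r_corr = 0.03901 + 0.1051 = 0.1441 μm/a
Ordering by μm/a: zinc (0.664) > copper (0.144)

zinc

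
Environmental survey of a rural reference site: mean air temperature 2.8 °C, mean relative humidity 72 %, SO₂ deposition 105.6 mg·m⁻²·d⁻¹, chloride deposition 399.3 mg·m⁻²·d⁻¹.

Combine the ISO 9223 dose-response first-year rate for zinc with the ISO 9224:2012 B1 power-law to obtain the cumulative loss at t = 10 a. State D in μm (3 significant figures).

zinc: temperature factor f = +0.038·(-7.2) = -0.2736
  SO₂ term: 0.0129·105.6^0.44·exp(0.046·72-0.2736) = 2.092
  Sd branch = 0.0175·Sd^0.57·e^(0.008·RH+0.085·T) = 1.2 μm/a
  r_corr = 2.092 + 1.2 = 3.292 μm/a
Long-term exponent b (ISO 9224 Table 2, B1) = 0.813
  D(10) = 3.292 × 10^0.813 = 3.292 × 6.501 = 21.4 μm

D(10) = 21.4 μm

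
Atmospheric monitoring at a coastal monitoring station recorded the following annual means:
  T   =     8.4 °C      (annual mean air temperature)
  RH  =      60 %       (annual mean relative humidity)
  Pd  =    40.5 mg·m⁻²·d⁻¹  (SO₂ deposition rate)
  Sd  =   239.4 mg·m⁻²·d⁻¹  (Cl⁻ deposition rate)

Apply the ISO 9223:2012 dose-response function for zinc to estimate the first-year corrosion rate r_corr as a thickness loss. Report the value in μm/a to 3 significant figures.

r_corr = 2.29 μm/a

zinc: T≤10 °C ⇒ hinge +0.038·(8.4−10) = -0.0608
  SO₂ term: 0.0129·40.5^0.44·exp(0.046·60-0.0608) = 0.9775
  Cl⁻ term: 0.0175·239.4^0.57·exp(0.008·60+0.085·8.4) = 1.311
  sum: 0.9775 + 1.311 → r_corr = 2.289 μm/a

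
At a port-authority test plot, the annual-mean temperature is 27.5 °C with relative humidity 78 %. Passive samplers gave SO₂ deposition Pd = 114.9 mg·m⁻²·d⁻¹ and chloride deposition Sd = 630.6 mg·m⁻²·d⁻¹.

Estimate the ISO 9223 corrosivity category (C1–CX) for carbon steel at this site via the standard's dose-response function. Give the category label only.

CX

carbon steel: T>10 °C ⇒ hinge -0.054·(27.5−10) = -0.9450
  sulphur-dioxide contribution → 38.59 μm/a
  chloride contribution → 218.8 μm/a
  total first-year rate 257.4 μm/a
257 μm/a falls in (200, 700] for carbon steel → category CX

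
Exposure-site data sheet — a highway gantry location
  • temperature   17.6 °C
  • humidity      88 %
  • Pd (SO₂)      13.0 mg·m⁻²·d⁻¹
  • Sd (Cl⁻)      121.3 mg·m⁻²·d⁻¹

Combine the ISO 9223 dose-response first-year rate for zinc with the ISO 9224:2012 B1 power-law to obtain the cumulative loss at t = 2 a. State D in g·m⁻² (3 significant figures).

zinc: f(T) = -0.071·(T−10) [T>10 °C] = -0.5396
  Pd branch = 0.0129·Pd^0.44·e^(0.046·RH+f) = 1.332 μm/a
  Cl⁻ term: 0.0175·121.3^0.57·exp(0.008·88+0.085·17.6) = 2.434
  r_corr = 1.332 + 2.434 = 3.766 μm/a
Power-law: D(2) = r_corr · 2^0.813
  D(2) = 3.766 × 2^0.813 = 3.766 × 1.757 = 6.615 μm
  Mass loss = 6.615 μm × 7.14 g/cm³ = 47.23 g·m⁻²

D(2) = 47.2 g·m⁻²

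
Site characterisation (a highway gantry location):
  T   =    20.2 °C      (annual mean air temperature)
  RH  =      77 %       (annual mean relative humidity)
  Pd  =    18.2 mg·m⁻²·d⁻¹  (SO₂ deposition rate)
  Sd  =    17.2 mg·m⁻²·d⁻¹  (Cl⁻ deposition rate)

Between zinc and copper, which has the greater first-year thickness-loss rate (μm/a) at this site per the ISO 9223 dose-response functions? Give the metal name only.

zinc: temperature factor f = -0.071·(10.2) = -0.7242
  sulphur-dioxide contribution → 0.7741 μm/a
  chloride contribution → 0.9131 μm/a
  total first-year rate 1.687 μm/a
copper: temperature factor f = -0.080·(10.2) = -0.8160
  sulphur-dioxide contribution → 0.4683 μm/a
  chloride contribution → 0.9507 μm/a
  ⇒ r_corr(copper) = 1.419 μm/a
Ordering by μm/a: zinc (1.69) > copper (1.42)

zinc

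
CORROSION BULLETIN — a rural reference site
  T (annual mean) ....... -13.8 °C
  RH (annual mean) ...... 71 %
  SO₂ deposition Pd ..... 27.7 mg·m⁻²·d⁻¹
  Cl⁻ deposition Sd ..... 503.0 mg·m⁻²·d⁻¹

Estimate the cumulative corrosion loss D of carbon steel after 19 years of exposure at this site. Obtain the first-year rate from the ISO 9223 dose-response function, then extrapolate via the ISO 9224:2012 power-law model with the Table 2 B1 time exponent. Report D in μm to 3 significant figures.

D(19) = 140 μm

carbon steel: f(T) = +0.150·(T−10) [T≤10 °C] = -3.5700
  Pd branch = 1.77·Pd^0.52·e^(0.02·RH+f) = 1.16 μm/a
  Cl⁻ term: 0.102·503.0^0.62·exp(0.033·71+0.04·-13.8) = 28.93
  r_corr = 1.16 + 28.93 = 30.09 μm/a
Long-term exponent b (ISO 9224 Table 2, B1) = 0.523
  D(19) = 30.09 × 19^0.523 = 30.09 × 4.664 = 140.4 μm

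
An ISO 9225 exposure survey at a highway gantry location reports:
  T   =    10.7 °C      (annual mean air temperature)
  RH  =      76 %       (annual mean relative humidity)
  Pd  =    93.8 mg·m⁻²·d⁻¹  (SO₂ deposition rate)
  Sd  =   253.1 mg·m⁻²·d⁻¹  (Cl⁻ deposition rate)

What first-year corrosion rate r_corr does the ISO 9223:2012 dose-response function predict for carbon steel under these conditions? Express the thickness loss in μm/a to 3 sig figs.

carbon steel: T>10 °C ⇒ hinge -0.054·(10.7−10) = -0.0378
  sulphur-dioxide contribution → 82.65 μm/a
  chloride contribution → 59.39 μm/a
  ⇒ r_corr(carbon steel) = 142 μm/a

r_corr = 142 μm/a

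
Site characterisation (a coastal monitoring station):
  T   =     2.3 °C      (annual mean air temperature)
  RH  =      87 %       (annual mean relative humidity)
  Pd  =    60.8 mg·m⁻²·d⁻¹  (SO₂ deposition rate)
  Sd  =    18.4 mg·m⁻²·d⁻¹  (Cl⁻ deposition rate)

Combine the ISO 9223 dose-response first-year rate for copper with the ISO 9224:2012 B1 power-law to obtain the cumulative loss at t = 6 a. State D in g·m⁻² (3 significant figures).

D(6) = 46.4 g·m⁻²

copper: temperature factor f = +0.126·(-7.7) = -0.9702
  Pd branch = 0.0053·Pd^0.26·e^(0.059·RH+f) = 0.9908 μm/a
  Sd branch = 0.01025·Sd^0.27·e^(0.036·RH+0.049·T) = 0.5773 μm/a
  sum: 0.9908 + 0.5773 → r_corr = 1.568 μm/a
Power-law: D(6) = r_corr · 6^0.667
  D(6) = 1.568 × 6^0.667 = 1.568 × 3.304 = 5.181 μm
  Mass loss = 5.181 μm × 8.96 g/cm³ = 46.42 g·m⁻²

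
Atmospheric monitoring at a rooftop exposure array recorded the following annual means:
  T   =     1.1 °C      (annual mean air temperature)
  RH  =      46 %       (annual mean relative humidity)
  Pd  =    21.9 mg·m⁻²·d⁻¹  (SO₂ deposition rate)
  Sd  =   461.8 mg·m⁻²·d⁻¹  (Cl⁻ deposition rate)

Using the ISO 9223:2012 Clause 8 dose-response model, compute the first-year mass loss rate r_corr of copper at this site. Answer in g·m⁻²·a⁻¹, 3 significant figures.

r_corr = 3.18 g·m⁻²·a⁻¹

copper: f(T) = +0.126·(T−10) [T≤10 °C] = -1.1214
  SO₂ term: 0.0053·21.9^0.26·exp(0.059·46-1.1214) = 0.05814
  Sd branch = 0.01025·Sd^0.27·e^(0.036·RH+0.049·T) = 0.297 μm/a
  r_corr = 0.05814 + 0.297 = 0.3551 μm/a
Convert to mass loss: 0.3551 μm/a × 8.96 g/cm³ = 3.182 g·m⁻²·a⁻¹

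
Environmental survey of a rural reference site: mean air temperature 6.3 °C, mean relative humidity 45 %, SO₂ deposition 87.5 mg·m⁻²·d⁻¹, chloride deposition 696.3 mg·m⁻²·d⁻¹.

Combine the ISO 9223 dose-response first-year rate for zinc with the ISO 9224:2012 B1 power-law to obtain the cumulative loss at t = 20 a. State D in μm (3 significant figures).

zinc: T≤10 °C ⇒ hinge +0.038·(6.3−10) = -0.1406
  sulphur-dioxide contribution → 0.6353 μm/a
  chloride contribution → 1.788 μm/a
  ⇒ r_corr(zinc) = 2.423 μm/a
Power-law: D(20) = r_corr · 20^0.813
  D(20) = 2.423 × 20^0.813 = 2.423 × 11.42 = 27.68 μm

D(20) = 27.7 μm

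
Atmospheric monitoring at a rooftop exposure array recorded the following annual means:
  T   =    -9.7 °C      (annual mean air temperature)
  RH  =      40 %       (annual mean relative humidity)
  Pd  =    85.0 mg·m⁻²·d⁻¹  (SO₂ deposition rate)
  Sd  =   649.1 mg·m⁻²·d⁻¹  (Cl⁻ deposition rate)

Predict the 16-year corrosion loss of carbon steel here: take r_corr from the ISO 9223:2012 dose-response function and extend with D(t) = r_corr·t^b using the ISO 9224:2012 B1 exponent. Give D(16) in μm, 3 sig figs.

D(16) = 70.0 μm

carbon steel: T≤10 °C ⇒ hinge +0.150·(-9.7−10) = -2.9550
  Pd branch = 1.77·Pd^0.52·e^(0.02·RH+f) = 2.067 μm/a
  Cl⁻ term: 0.102·649.1^0.62·exp(0.033·40+0.04·-9.7) = 14.35
  r_corr = 2.067 + 14.35 = 16.42 μm/a
Long-term exponent b (ISO 9224 Table 2, B1) = 0.523
  D(16) = 16.42 × 16^0.523 = 16.42 × 4.263 = 70.01 μm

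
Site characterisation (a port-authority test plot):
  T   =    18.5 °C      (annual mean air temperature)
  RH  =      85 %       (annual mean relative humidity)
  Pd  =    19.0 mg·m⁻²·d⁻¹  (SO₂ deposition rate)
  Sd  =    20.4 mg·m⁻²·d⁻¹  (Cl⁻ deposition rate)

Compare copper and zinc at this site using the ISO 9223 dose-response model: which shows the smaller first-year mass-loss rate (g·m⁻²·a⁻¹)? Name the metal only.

zinc

copper: f(T) = -0.080·(T−10) [T>10 °C] = -0.6800
  Pd branch = 0.0053·Pd^0.26·e^(0.059·RH+f) = 0.8698 μm/a
  Cl⁻ term: 0.01025·20.4^0.27·exp(0.036·85+0.049·18.5) = 1.222
  sum: 0.8698 + 1.222 → r_corr = 2.091 μm/a
  mass loss = 2.091 μm/a × 8.96 g/cm³ = 18.74 g·m⁻²·a⁻¹
zinc: f(T) = -0.071·(T−10) [T>10 °C] = -0.6035
  Pd branch = 0.0129·Pd^0.44·e^(0.046·RH+f) = 1.286 μm/a
  Sd branch = 0.0175·Sd^0.57·e^(0.008·RH+0.085·T) = 0.9285 μm/a
  r_corr = 1.286 + 0.9285 = 2.214 μm/a
  mass loss = 2.214 μm/a × 7.14 g/cm³ = 15.81 g·m⁻²·a⁻¹
Ordering by g·m⁻²·a⁻¹: copper (18.7) > zinc (15.8)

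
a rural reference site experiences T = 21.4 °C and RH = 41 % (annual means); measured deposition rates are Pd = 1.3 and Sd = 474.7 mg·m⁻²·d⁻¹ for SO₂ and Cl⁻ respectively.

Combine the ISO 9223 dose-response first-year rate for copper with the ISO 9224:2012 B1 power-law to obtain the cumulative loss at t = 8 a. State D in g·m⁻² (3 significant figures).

D(8) = 25.2 g·m⁻²

copper: temperature factor f = -0.080·(11.4) = -0.9120
  SO₂ term: 0.0053·1.3^0.26·exp(0.059·41-0.9120) = 0.02561
  Sd branch = 0.01025·Sd^0.27·e^(0.036·RH+0.049·T) = 0.6757 μm/a
  sum: 0.02561 + 0.6757 → r_corr = 0.7013 μm/a
Power-law: D(8) = r_corr · 8^0.667
  D(8) = 0.7013 × 8^0.667 = 0.7013 × 4.003 = 2.807 μm
  Mass loss = 2.807 μm × 8.96 g/cm³ = 25.15 g·m⁻²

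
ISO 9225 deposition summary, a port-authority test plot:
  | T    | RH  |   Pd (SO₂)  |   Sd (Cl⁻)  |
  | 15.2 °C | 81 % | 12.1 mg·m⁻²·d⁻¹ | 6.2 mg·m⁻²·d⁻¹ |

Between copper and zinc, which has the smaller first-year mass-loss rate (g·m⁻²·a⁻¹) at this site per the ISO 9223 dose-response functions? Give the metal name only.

zinc

copper: temperature factor f = -0.080·(5.2) = -0.4160
  Pd branch = 0.0053·Pd^0.26·e^(0.059·RH+f) = 0.7955 μm/a
  Sd branch = 0.01025·Sd^0.27·e^(0.036·RH+0.049·T) = 0.6524 μm/a
  r_corr = 0.7955 + 0.6524 = 1.448 μm/a
  mass loss = 1.448 μm/a × 8.96 g/cm³ = 12.97 g·m⁻²·a⁻¹
zinc: f(T) = -0.071·(T−10) [T>10 °C] = -0.3692
  Pd branch = 0.0129·Pd^0.44·e^(0.046·RH+f) = 1.109 μm/a
  Cl⁻ term: 0.0175·6.2^0.57·exp(0.008·81+0.085·15.2) = 0.3445
  sum: 1.109 + 0.3445 → r_corr = 1.453 μm/a
  mass loss = 1.453 μm/a × 7.14 g/cm³ = 10.38 g·m⁻²·a⁻¹
Ordering by g·m⁻²·a⁻¹: copper (13) > zinc (10.4)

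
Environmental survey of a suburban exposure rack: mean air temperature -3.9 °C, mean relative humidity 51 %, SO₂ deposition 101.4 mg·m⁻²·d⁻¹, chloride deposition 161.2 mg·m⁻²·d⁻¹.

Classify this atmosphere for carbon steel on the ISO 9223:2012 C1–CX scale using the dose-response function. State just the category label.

carbon steel: f(T) = +0.150·(T−10) [T≤10 °C] = -2.0850
  SO₂ term: 1.77·101.4^0.52·exp(0.02·51-2.0850) = 6.739
  Sd branch = 0.102·Sd^0.62·e^(0.033·RH+0.04·T) = 10.97 μm/a
  sum: 6.739 + 10.97 → r_corr = 17.71 μm/a
17.7 μm/a falls in (1.3, 25] for carbon steel → category C2

C2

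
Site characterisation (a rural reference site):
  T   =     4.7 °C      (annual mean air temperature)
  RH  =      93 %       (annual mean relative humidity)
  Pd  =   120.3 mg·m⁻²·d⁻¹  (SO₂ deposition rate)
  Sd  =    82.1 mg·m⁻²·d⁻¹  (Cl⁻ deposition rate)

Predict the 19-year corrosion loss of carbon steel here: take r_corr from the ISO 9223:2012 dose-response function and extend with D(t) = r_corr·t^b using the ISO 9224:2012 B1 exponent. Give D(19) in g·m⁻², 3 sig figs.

D(19) = 3.76e+03 g·m⁻²

carbon steel: T≤10 °C ⇒ hinge +0.150·(4.7−10) = -0.7950
  SO₂ term: 1.77·120.3^0.52·exp(0.02·93-0.7950) = 61.98
  Cl⁻ term: 0.102·82.1^0.62·exp(0.033·93+0.04·4.7) = 40.74
  sum: 61.98 + 40.74 → r_corr = 102.7 μm/a
Power-law: D(19) = r_corr · 19^0.523
  D(19) = 102.7 × 19^0.523 = 102.7 × 4.664 = 479.1 μm
  Mass loss = 479.1 μm × 7.85 g/cm³ = 3761 g·m⁻²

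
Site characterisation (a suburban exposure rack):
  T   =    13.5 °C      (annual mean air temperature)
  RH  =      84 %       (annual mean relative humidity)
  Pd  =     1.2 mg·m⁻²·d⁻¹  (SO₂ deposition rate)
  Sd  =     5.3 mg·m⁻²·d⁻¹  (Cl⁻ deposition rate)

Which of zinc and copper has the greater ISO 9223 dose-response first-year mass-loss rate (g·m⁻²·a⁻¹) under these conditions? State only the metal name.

zinc: f(T) = -0.071·(T−10) [T>10 °C] = -0.2485
  SO₂ term: 0.0129·1.2^0.44·exp(0.046·84-0.2485) = 0.5195
  Cl⁻ term: 0.0175·5.3^0.57·exp(0.008·84+0.085·13.5) = 0.2793
  sum: 0.5195 + 0.2793 → r_corr = 0.7988 μm/a
  mass loss = 0.7988 μm/a × 7.14 g/cm³ = 5.704 g·m⁻²·a⁻¹
copper: f(T) = -0.080·(T−10) [T>10 °C] = -0.2800
  Pd branch = 0.0053·Pd^0.26·e^(0.059·RH+f) = 0.5965 μm/a
  Sd branch = 0.01025·Sd^0.27·e^(0.036·RH+0.049·T) = 0.641 μm/a
  sum: 0.5965 + 0.641 → r_corr = 1.238 μm/a
  mass loss = 1.238 μm/a × 8.96 g/cm³ = 11.09 g·m⁻²·a⁻¹
Ordering by g·m⁻²·a⁻¹: copper (11.1) > zinc (5.7)

copper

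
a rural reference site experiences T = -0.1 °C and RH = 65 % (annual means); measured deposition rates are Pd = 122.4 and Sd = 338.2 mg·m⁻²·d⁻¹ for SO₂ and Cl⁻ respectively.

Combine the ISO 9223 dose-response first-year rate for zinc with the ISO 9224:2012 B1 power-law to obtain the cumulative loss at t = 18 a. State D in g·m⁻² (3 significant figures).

D(18) = 169 g·m⁻²

zinc: f(T) = +0.038·(T−10) [T≤10 °C] = -0.3838
  Pd branch = 0.0129·Pd^0.44·e^(0.046·RH+f) = 1.449 μm/a
  Cl⁻ term: 0.0175·338.2^0.57·exp(0.008·65+0.085·-0.1) = 0.8069
  r_corr = 1.449 + 0.8069 = 2.256 μm/a
Power-law: D(18) = r_corr · 18^0.813
  D(18) = 2.256 × 18^0.813 = 2.256 × 10.48 = 23.65 μm
  Mass loss = 23.65 μm × 7.14 g/cm³ = 168.9 g·m⁻²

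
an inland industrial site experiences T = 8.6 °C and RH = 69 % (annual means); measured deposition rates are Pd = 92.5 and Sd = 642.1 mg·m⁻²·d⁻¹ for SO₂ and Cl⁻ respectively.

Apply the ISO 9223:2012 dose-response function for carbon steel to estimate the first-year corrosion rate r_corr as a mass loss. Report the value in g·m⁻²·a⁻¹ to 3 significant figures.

carbon steel: f(T) = +0.150·(T−10) [T≤10 °C] = -0.2100
  sulphur-dioxide contribution → 60.05 μm/a
  chloride contribution → 77.2 μm/a
  total first-year rate 137.2 μm/a
Convert to mass loss: 137.2 μm/a × 7.85 g/cm³ = 1077 g·m⁻²·a⁻¹

r_corr = 1.08e+03 g·m⁻²·a⁻¹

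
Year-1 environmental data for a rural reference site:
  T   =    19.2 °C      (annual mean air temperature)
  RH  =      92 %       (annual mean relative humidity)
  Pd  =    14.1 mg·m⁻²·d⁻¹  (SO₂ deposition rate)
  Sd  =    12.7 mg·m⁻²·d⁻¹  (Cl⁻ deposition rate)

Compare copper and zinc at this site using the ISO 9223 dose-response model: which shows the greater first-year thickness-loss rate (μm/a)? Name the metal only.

copper: temperature factor f = -0.080·(9.2) = -0.7360
  Pd branch = 0.0053·Pd^0.26·e^(0.059·RH+f) = 1.15 μm/a
  Sd branch = 0.01025·Sd^0.27·e^(0.036·RH+0.049·T) = 1.431 μm/a
  sum: 1.15 + 1.431 → r_corr = 2.581 μm/a
zinc: f(T) = -0.071·(T−10) [T>10 °C] = -0.6532
  SO₂ term: 0.0129·14.1^0.44·exp(0.046·92-0.6532) = 1.481
  Cl⁻ term: 0.0175·12.7^0.57·exp(0.008·92+0.085·19.2) = 0.7955
  r_corr = 1.481 + 0.7955 = 2.276 μm/a
Ordering by μm/a: copper (2.58) > zinc (2.28)

copper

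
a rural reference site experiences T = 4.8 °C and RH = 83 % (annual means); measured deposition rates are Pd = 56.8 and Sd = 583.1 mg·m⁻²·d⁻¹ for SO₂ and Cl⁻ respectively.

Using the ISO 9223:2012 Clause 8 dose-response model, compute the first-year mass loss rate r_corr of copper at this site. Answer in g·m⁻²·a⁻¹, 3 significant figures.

r_corr = 22.3 g·m⁻²·a⁻¹

copper: f(T) = +0.126·(T−10) [T≤10 °C] = -0.6552
  sulphur-dioxide contribution → 1.053 μm/a
  chloride contribution → 1.436 μm/a
  total first-year rate 2.49 μm/a
Convert to mass loss: 2.49 μm/a × 8.96 g/cm³ = 22.31 g·m⁻²·a⁻¹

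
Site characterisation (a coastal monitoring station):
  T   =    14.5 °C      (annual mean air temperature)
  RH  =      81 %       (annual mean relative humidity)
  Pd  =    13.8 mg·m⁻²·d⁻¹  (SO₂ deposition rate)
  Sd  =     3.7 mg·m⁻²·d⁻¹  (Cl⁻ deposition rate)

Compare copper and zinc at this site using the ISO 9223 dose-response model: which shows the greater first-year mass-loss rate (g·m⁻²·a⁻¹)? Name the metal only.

copper

copper: temperature factor f = -0.080·(4.5) = -0.3600
  Pd branch = 0.0053·Pd^0.26·e^(0.059·RH+f) = 0.8705 μm/a
  Sd branch = 0.01025·Sd^0.27·e^(0.036·RH+0.049·T) = 0.5484 μm/a
  r_corr = 0.8705 + 0.5484 = 1.419 μm/a
  mass loss = 1.419 μm/a × 8.96 g/cm³ = 12.71 g·m⁻²·a⁻¹
zinc: f(T) = -0.071·(T−10) [T>10 °C] = -0.3195
  Pd branch = 0.0129·Pd^0.44·e^(0.046·RH+f) = 1.235 μm/a
  Sd branch = 0.0175·Sd^0.57·e^(0.008·RH+0.085·T) = 0.2419 μm/a
  r_corr = 1.235 + 0.2419 = 1.477 μm/a
  mass loss = 1.477 μm/a × 7.14 g/cm³ = 10.54 g·m⁻²·a⁻¹
Ordering by g·m⁻²·a⁻¹: copper (12.7) > zinc (10.5)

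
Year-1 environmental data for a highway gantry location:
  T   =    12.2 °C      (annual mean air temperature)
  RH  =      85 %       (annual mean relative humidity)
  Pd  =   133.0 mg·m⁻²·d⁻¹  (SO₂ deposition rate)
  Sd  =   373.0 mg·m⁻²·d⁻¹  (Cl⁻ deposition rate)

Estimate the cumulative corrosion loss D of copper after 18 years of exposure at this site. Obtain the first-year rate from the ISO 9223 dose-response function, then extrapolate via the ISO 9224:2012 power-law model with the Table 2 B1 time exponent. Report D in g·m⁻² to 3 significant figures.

D(18) = 268 g·m⁻²

copper: temperature factor f = -0.080·(2.2) = -0.1760
  Pd branch = 0.0053·Pd^0.26·e^(0.059·RH+f) = 2.388 μm/a
  Sd branch = 0.01025·Sd^0.27·e^(0.036·RH+0.049·T) = 1.966 μm/a
  sum: 2.388 + 1.966 → r_corr = 4.354 μm/a
Long-term exponent b (ISO 9224 Table 2, B1) = 0.667
  D(18) = 4.354 × 18^0.667 = 4.354 × 6.875 = 29.94 μm
  Mass loss = 29.94 μm × 8.96 g/cm³ = 268.2 g·m⁻²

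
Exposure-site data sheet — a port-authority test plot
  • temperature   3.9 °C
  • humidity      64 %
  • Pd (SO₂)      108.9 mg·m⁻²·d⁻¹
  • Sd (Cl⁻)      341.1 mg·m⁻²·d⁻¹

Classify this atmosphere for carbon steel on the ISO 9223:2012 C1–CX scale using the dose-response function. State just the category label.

C4

carbon steel: temperature factor f = +0.150·(-6.1) = -0.9150
  SO₂ term: 1.77·108.9^0.52·exp(0.02·64-0.9150) = 29.22
  Sd branch = 0.102·Sd^0.62·e^(0.033·RH+0.04·T) = 36.64 μm/a
  r_corr = 29.22 + 36.64 = 65.87 μm/a
ISO 9223 Table 2 (carbon steel): 50 < 65.9 ≤ 80 μm/a ⇒ C4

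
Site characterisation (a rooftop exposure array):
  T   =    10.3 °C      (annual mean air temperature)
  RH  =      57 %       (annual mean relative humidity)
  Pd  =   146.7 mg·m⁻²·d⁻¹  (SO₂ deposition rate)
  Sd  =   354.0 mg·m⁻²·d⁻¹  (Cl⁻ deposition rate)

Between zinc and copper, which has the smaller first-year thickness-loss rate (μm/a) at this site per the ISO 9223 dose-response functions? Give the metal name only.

copper

zinc: temperature factor f = -0.071·(0.3) = -0.0213
  Pd branch = 0.0129·Pd^0.44·e^(0.046·RH+f) = 1.561 μm/a
  Cl⁻ term: 0.0175·354.0^0.57·exp(0.008·57+0.085·10.3) = 1.88
  sum: 1.561 + 1.88 → r_corr = 3.441 μm/a
copper: T>10 °C ⇒ hinge -0.080·(10.3−10) = -0.0240
  Pd branch = 0.0053·Pd^0.26·e^(0.059·RH+f) = 0.5466 μm/a
  Sd branch = 0.01025·Sd^0.27·e^(0.036·RH+0.049·T) = 0.6446 μm/a
  r_corr = 0.5466 + 0.6446 = 1.191 μm/a
Ordering by μm/a: zinc (3.44) > copper (1.19)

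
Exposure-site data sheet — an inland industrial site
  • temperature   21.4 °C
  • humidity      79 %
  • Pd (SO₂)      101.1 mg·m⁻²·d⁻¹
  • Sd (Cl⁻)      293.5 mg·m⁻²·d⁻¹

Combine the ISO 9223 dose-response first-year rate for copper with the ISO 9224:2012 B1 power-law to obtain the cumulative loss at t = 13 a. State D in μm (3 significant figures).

copper: T>10 °C ⇒ hinge -0.080·(21.4−10) = -0.9120
  sulphur-dioxide contribution → 0.7476 μm/a
  chloride contribution → 2.331 μm/a
  total first-year rate 3.078 μm/a
Power-law: D(13) = r_corr · 13^0.667
  D(13) = 3.078 × 13^0.667 = 3.078 × 5.534 = 17.03 μm

D(13) = 17.0 μm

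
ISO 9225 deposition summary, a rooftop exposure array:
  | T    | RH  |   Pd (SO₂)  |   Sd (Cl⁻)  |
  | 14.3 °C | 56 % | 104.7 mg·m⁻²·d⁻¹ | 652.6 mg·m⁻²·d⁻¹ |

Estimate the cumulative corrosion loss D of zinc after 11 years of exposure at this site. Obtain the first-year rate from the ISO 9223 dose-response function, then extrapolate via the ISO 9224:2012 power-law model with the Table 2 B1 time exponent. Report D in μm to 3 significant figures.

D(11) = 32.9 μm

zinc: f(T) = -0.071·(T−10) [T>10 °C] = -0.3053
  sulphur-dioxide contribution → 0.9672 μm/a
  chloride contribution → 3.714 μm/a
  ⇒ r_corr(zinc) = 4.681 μm/a
Power-law: D(11) = r_corr · 11^0.813
  D(11) = 4.681 × 11^0.813 = 4.681 × 7.025 = 32.89 μm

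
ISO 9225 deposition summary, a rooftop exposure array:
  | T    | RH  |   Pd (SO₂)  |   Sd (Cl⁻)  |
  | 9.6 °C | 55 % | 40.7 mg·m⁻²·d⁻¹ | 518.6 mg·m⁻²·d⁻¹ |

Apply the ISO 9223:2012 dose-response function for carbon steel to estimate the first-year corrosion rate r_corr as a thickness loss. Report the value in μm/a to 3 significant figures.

carbon steel: T≤10 °C ⇒ hinge +0.150·(9.6−10) = -0.0600
  sulphur-dioxide contribution → 34.41 μm/a
  chloride contribution → 44.34 μm/a
  ⇒ r_corr(carbon steel) = 78.75 μm/a

r_corr = 78.7 μm/a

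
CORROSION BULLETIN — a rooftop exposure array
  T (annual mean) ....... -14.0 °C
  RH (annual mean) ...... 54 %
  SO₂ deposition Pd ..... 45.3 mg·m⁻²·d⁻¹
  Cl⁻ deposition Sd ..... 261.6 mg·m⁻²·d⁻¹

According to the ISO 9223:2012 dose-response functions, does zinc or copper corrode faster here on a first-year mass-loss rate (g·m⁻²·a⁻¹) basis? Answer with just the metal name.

zinc: f(T) = +0.038·(T−10) [T≤10 °C] = -0.9120
  sulphur-dioxide contribution → 0.3326 μm/a
  chloride contribution → 0.1958 μm/a
  ⇒ r_corr(zinc) = 0.5285 μm/a
  mass loss = 0.5285 μm/a × 7.14 g/cm³ = 3.773 g·m⁻²·a⁻¹
copper: f(T) = +0.126·(T−10) [T≤10 °C] = -3.0240
  sulphur-dioxide contribution → 0.0168 μm/a
  chloride contribution → 0.1621 μm/a
  total first-year rate 0.1789 μm/a
  mass loss = 0.1789 μm/a × 8.96 g/cm³ = 1.603 g·m⁻²·a⁻¹
Ordering by g·m⁻²·a⁻¹: zinc (3.77) > copper (1.6)

zinc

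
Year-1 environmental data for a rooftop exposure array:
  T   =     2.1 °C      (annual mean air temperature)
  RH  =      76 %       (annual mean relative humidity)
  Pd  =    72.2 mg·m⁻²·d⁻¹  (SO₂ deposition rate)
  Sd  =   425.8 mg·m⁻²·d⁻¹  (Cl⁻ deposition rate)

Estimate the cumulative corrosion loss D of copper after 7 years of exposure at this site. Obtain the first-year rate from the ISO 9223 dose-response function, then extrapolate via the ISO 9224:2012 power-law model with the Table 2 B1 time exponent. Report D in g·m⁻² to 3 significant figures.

copper: T≤10 °C ⇒ hinge +0.126·(2.1−10) = -0.9954
  SO₂ term: 0.0053·72.2^0.26·exp(0.059·76-0.9954) = 0.5279
  Sd branch = 0.01025·Sd^0.27·e^(0.036·RH+0.049·T) = 0.8985 μm/a
  r_corr = 0.5279 + 0.8985 = 1.426 μm/a
Power-law: D(7) = r_corr · 7^0.667
  D(7) = 1.426 × 7^0.667 = 1.426 × 3.662 = 5.223 μm
  Mass loss = 5.223 μm × 8.96 g/cm³ = 46.8 g·m⁻²

D(7) = 46.8 g·m⁻²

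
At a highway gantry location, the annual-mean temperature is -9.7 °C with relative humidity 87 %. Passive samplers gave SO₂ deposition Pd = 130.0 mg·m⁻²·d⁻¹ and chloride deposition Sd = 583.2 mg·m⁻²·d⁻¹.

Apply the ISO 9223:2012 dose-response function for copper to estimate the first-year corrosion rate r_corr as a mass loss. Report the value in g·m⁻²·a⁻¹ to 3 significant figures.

r_corr = 9.69 g·m⁻²·a⁻¹

copper: temperature factor f = +0.126·(-19.7) = -2.4822
  sulphur-dioxide contribution → 0.2662 μm/a
  chloride contribution → 0.8152 μm/a
  total first-year rate 1.081 μm/a
Convert to mass loss: 1.081 μm/a × 8.96 g/cm³ = 9.689 g·m⁻²·a⁻¹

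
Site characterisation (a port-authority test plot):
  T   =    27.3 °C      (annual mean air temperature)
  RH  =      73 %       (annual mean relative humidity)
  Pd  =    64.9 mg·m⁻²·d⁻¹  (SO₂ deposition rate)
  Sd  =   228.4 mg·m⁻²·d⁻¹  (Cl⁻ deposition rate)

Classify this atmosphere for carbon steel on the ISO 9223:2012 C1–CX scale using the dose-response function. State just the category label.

C5

carbon steel: f(T) = -0.054·(T−10) [T>10 °C] = -0.9342
  sulphur-dioxide contribution → 26.22 μm/a
  chloride contribution → 98.05 μm/a
  total first-year rate 124.3 μm/a
ISO 9223 Table 2 (carbon steel): 80 < 124 ≤ 200 μm/a ⇒ C5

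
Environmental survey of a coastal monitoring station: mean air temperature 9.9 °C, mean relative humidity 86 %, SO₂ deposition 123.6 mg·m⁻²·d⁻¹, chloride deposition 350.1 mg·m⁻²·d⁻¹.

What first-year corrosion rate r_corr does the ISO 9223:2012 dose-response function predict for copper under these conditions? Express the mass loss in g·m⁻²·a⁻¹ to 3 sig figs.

r_corr = 42.3 g·m⁻²·a⁻¹

copper: f(T) = +0.126·(T−10) [T≤10 °C] = -0.0126
  Pd branch = 0.0053·Pd^0.26·e^(0.059·RH+f) = 2.926 μm/a
  Sd branch = 0.01025·Sd^0.27·e^(0.036·RH+0.049·T) = 1.79 μm/a
  sum: 2.926 + 1.79 → r_corr = 4.717 μm/a
Convert to mass loss: 4.717 μm/a × 8.96 g/cm³ = 42.26 g·m⁻²·a⁻¹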